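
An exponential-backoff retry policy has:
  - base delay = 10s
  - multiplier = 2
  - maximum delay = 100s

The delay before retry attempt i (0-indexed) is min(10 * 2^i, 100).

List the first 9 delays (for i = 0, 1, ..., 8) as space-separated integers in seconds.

Computing each delay:
  i=0: min(10*2^0, 100) = 10
  i=1: min(10*2^1, 100) = 20
  i=2: min(10*2^2, 100) = 40
  i=3: min(10*2^3, 100) = 80
  i=4: min(10*2^4, 100) = 100
  i=5: min(10*2^5, 100) = 100
  i=6: min(10*2^6, 100) = 100
  i=7: min(10*2^7, 100) = 100
  i=8: min(10*2^8, 100) = 100

Answer: 10 20 40 80 100 100 100 100 100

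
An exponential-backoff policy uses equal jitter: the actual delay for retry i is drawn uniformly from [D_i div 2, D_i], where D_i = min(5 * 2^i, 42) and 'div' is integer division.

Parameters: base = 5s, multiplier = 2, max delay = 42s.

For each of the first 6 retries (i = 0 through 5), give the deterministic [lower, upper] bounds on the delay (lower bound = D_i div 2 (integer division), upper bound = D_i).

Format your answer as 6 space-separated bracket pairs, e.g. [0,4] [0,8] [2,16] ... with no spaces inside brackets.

Computing bounds per retry:
  i=0: D_i=min(5*2^0,42)=5, bounds=[2,5]
  i=1: D_i=min(5*2^1,42)=10, bounds=[5,10]
  i=2: D_i=min(5*2^2,42)=20, bounds=[10,20]
  i=3: D_i=min(5*2^3,42)=40, bounds=[20,40]
  i=4: D_i=min(5*2^4,42)=42, bounds=[21,42]
  i=5: D_i=min(5*2^5,42)=42, bounds=[21,42]

Answer: [2,5] [5,10] [10,20] [20,40] [21,42] [21,42]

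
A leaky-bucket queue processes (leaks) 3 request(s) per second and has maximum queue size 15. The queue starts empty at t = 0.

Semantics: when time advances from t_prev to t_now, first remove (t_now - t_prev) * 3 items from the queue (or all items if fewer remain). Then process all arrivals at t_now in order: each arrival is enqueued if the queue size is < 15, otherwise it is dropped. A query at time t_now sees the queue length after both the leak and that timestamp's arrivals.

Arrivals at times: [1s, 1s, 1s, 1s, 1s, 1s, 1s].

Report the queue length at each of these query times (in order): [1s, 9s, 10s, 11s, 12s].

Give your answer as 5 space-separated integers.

Answer: 7 0 0 0 0

Derivation:
Queue lengths at query times:
  query t=1s: backlog = 7
  query t=9s: backlog = 0
  query t=10s: backlog = 0
  query t=11s: backlog = 0
  query t=12s: backlog = 0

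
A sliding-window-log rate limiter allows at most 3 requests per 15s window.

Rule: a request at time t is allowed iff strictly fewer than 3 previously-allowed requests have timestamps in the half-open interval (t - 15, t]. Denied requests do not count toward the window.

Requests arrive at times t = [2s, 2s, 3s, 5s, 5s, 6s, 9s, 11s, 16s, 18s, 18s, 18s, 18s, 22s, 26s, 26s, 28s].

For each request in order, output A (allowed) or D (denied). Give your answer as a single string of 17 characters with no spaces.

Tracking allowed requests in the window:
  req#1 t=2s: ALLOW
  req#2 t=2s: ALLOW
  req#3 t=3s: ALLOW
  req#4 t=5s: DENY
  req#5 t=5s: DENY
  req#6 t=6s: DENY
  req#7 t=9s: DENY
  req#8 t=11s: DENY
  req#9 t=16s: DENY
  req#10 t=18s: ALLOW
  req#11 t=18s: ALLOW
  req#12 t=18s: ALLOW
  req#13 t=18s: DENY
  req#14 t=22s: DENY
  req#15 t=26s: DENY
  req#16 t=26s: DENY
  req#17 t=28s: DENY

Answer: AAADDDDDDAAADDDDD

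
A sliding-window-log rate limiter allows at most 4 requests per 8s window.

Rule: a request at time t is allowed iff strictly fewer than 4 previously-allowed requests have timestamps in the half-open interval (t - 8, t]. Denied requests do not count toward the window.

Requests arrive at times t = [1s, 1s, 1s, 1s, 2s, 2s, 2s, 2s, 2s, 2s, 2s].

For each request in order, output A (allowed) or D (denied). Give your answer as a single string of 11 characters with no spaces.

Answer: AAAADDDDDDD

Derivation:
Tracking allowed requests in the window:
  req#1 t=1s: ALLOW
  req#2 t=1s: ALLOW
  req#3 t=1s: ALLOW
  req#4 t=1s: ALLOW
  req#5 t=2s: DENY
  req#6 t=2s: DENY
  req#7 t=2s: DENY
  req#8 t=2s: DENY
  req#9 t=2s: DENY
  req#10 t=2s: DENY
  req#11 t=2s: DENY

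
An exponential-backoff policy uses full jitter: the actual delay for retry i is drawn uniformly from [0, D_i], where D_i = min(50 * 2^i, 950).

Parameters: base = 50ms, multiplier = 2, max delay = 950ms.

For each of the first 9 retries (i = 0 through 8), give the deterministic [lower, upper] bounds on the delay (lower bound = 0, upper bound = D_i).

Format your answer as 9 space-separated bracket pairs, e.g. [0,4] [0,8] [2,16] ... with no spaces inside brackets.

Computing bounds per retry:
  i=0: D_i=min(50*2^0,950)=50, bounds=[0,50]
  i=1: D_i=min(50*2^1,950)=100, bounds=[0,100]
  i=2: D_i=min(50*2^2,950)=200, bounds=[0,200]
  i=3: D_i=min(50*2^3,950)=400, bounds=[0,400]
  i=4: D_i=min(50*2^4,950)=800, bounds=[0,800]
  i=5: D_i=min(50*2^5,950)=950, bounds=[0,950]
  i=6: D_i=min(50*2^6,950)=950, bounds=[0,950]
  i=7: D_i=min(50*2^7,950)=950, bounds=[0,950]
  i=8: D_i=min(50*2^8,950)=950, bounds=[0,950]

Answer: [0,50] [0,100] [0,200] [0,400] [0,800] [0,950] [0,950] [0,950] [0,950]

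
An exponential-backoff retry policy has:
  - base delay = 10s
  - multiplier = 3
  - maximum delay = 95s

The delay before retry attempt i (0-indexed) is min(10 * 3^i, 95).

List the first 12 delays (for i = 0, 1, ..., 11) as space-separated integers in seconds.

Computing each delay:
  i=0: min(10*3^0, 95) = 10
  i=1: min(10*3^1, 95) = 30
  i=2: min(10*3^2, 95) = 90
  i=3: min(10*3^3, 95) = 95
  i=4: min(10*3^4, 95) = 95
  i=5: min(10*3^5, 95) = 95
  i=6: min(10*3^6, 95) = 95
  i=7: min(10*3^7, 95) = 95
  i=8: min(10*3^8, 95) = 95
  i=9: min(10*3^9, 95) = 95
  i=10: min(10*3^10, 95) = 95
  i=11: min(10*3^11, 95) = 95

Answer: 10 30 90 95 95 95 95 95 95 95 95 95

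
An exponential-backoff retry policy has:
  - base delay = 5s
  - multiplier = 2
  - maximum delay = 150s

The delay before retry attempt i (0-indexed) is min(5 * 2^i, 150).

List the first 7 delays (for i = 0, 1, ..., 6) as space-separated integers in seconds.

Computing each delay:
  i=0: min(5*2^0, 150) = 5
  i=1: min(5*2^1, 150) = 10
  i=2: min(5*2^2, 150) = 20
  i=3: min(5*2^3, 150) = 40
  i=4: min(5*2^4, 150) = 80
  i=5: min(5*2^5, 150) = 150
  i=6: min(5*2^6, 150) = 150

Answer: 5 10 20 40 80 150 150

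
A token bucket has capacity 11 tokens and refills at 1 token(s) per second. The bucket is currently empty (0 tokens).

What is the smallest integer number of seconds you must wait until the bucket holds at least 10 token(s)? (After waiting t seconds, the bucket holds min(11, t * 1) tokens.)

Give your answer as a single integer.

Answer: 10

Derivation:
Need t * 1 >= 10, so t >= 10/1.
Smallest integer t = ceil(10/1) = 10.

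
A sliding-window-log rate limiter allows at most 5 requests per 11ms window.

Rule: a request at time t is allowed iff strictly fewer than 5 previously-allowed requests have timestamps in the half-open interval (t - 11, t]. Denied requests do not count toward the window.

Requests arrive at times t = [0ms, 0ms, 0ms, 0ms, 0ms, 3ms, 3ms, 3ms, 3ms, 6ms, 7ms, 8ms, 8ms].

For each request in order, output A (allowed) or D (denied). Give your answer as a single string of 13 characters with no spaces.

Answer: AAAAADDDDDDDD

Derivation:
Tracking allowed requests in the window:
  req#1 t=0ms: ALLOW
  req#2 t=0ms: ALLOW
  req#3 t=0ms: ALLOW
  req#4 t=0ms: ALLOW
  req#5 t=0ms: ALLOW
  req#6 t=3ms: DENY
  req#7 t=3ms: DENY
  req#8 t=3ms: DENY
  req#9 t=3ms: DENY
  req#10 t=6ms: DENY
  req#11 t=7ms: DENY
  req#12 t=8ms: DENY
  req#13 t=8ms: DENY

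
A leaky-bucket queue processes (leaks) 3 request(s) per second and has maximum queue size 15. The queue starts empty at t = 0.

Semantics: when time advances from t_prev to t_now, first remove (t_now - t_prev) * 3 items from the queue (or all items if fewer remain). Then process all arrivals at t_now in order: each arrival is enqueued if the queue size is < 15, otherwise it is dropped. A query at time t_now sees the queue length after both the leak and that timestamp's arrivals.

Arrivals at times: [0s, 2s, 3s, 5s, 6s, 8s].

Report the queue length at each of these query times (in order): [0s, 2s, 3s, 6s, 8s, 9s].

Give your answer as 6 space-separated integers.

Queue lengths at query times:
  query t=0s: backlog = 1
  query t=2s: backlog = 1
  query t=3s: backlog = 1
  query t=6s: backlog = 1
  query t=8s: backlog = 1
  query t=9s: backlog = 0

Answer: 1 1 1 1 1 0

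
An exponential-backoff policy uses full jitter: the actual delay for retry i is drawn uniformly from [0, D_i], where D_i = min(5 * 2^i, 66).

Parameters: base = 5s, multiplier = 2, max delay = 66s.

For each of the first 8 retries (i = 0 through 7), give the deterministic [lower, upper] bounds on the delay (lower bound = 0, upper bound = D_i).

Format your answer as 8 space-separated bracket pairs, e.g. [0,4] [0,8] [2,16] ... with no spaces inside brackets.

Computing bounds per retry:
  i=0: D_i=min(5*2^0,66)=5, bounds=[0,5]
  i=1: D_i=min(5*2^1,66)=10, bounds=[0,10]
  i=2: D_i=min(5*2^2,66)=20, bounds=[0,20]
  i=3: D_i=min(5*2^3,66)=40, bounds=[0,40]
  i=4: D_i=min(5*2^4,66)=66, bounds=[0,66]
  i=5: D_i=min(5*2^5,66)=66, bounds=[0,66]
  i=6: D_i=min(5*2^6,66)=66, bounds=[0,66]
  i=7: D_i=min(5*2^7,66)=66, bounds=[0,66]

Answer: [0,5] [0,10] [0,20] [0,40] [0,66] [0,66] [0,66] [0,66]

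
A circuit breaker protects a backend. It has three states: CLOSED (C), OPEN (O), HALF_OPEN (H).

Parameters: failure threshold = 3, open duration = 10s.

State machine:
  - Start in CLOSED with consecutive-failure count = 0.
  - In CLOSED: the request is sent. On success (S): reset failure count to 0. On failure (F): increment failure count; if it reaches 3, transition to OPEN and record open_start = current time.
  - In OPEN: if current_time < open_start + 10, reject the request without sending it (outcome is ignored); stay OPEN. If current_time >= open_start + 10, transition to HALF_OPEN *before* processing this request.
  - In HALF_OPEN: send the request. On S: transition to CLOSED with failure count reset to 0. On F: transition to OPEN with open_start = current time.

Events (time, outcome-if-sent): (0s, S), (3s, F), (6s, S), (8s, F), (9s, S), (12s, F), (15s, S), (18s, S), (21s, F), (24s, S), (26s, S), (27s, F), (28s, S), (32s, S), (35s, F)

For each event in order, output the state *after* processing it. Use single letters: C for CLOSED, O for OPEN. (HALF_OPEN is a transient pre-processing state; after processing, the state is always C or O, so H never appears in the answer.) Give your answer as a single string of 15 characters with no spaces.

State after each event:
  event#1 t=0s outcome=S: state=CLOSED
  event#2 t=3s outcome=F: state=CLOSED
  event#3 t=6s outcome=S: state=CLOSED
  event#4 t=8s outcome=F: state=CLOSED
  event#5 t=9s outcome=S: state=CLOSED
  event#6 t=12s outcome=F: state=CLOSED
  event#7 t=15s outcome=S: state=CLOSED
  event#8 t=18s outcome=S: state=CLOSED
  event#9 t=21s outcome=F: state=CLOSED
  event#10 t=24s outcome=S: state=CLOSED
  event#11 t=26s outcome=S: state=CLOSED
  event#12 t=27s outcome=F: state=CLOSED
  event#13 t=28s outcome=S: state=CLOSED
  event#14 t=32s outcome=S: state=CLOSED
  event#15 t=35s outcome=F: state=CLOSED

Answer: CCCCCCCCCCCCCCC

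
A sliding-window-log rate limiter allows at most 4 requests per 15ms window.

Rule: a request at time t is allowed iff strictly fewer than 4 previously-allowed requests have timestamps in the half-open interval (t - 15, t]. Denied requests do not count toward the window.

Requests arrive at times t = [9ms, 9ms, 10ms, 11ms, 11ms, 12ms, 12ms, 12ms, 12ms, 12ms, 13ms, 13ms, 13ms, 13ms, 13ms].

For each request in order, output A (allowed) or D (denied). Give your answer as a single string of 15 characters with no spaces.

Tracking allowed requests in the window:
  req#1 t=9ms: ALLOW
  req#2 t=9ms: ALLOW
  req#3 t=10ms: ALLOW
  req#4 t=11ms: ALLOW
  req#5 t=11ms: DENY
  req#6 t=12ms: DENY
  req#7 t=12ms: DENY
  req#8 t=12ms: DENY
  req#9 t=12ms: DENY
  req#10 t=12ms: DENY
  req#11 t=13ms: DENY
  req#12 t=13ms: DENY
  req#13 t=13ms: DENY
  req#14 t=13ms: DENY
  req#15 t=13ms: DENY

Answer: AAAADDDDDDDDDDD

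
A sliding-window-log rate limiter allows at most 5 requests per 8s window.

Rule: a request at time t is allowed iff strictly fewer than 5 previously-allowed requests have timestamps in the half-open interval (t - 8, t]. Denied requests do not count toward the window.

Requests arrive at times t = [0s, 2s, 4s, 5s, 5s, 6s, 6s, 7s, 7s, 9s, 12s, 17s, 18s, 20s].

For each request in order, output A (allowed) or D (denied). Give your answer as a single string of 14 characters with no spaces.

Tracking allowed requests in the window:
  req#1 t=0s: ALLOW
  req#2 t=2s: ALLOW
  req#3 t=4s: ALLOW
  req#4 t=5s: ALLOW
  req#5 t=5s: ALLOW
  req#6 t=6s: DENY
  req#7 t=6s: DENY
  req#8 t=7s: DENY
  req#9 t=7s: DENY
  req#10 t=9s: ALLOW
  req#11 t=12s: ALLOW
  req#12 t=17s: ALLOW
  req#13 t=18s: ALLOW
  req#14 t=20s: ALLOW

Answer: AAAAADDDDAAAAA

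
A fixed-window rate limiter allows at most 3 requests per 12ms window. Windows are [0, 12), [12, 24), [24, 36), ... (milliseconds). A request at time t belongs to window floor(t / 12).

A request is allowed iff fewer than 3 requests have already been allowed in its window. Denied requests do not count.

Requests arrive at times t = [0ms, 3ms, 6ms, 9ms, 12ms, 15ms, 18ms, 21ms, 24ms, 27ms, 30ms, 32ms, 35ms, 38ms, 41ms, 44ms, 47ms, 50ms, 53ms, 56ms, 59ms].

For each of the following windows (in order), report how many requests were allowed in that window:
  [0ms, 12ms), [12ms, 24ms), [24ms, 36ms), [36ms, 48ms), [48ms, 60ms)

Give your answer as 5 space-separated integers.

Answer: 3 3 3 3 3

Derivation:
Processing requests:
  req#1 t=0ms (window 0): ALLOW
  req#2 t=3ms (window 0): ALLOW
  req#3 t=6ms (window 0): ALLOW
  req#4 t=9ms (window 0): DENY
  req#5 t=12ms (window 1): ALLOW
  req#6 t=15ms (window 1): ALLOW
  req#7 t=18ms (window 1): ALLOW
  req#8 t=21ms (window 1): DENY
  req#9 t=24ms (window 2): ALLOW
  req#10 t=27ms (window 2): ALLOW
  req#11 t=30ms (window 2): ALLOW
  req#12 t=32ms (window 2): DENY
  req#13 t=35ms (window 2): DENY
  req#14 t=38ms (window 3): ALLOW
  req#15 t=41ms (window 3): ALLOW
  req#16 t=44ms (window 3): ALLOW
  req#17 t=47ms (window 3): DENY
  req#18 t=50ms (window 4): ALLOW
  req#19 t=53ms (window 4): ALLOW
  req#20 t=56ms (window 4): ALLOW
  req#21 t=59ms (window 4): DENY

Allowed counts by window: 3 3 3 3 3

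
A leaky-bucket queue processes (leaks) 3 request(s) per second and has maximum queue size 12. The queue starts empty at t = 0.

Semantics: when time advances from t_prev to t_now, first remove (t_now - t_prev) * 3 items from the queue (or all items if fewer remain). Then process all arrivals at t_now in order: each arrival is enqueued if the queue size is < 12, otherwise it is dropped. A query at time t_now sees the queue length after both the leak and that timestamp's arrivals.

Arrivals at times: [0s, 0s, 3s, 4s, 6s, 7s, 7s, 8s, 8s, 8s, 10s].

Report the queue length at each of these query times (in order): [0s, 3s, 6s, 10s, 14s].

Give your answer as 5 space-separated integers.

Answer: 2 1 1 1 0

Derivation:
Queue lengths at query times:
  query t=0s: backlog = 2
  query t=3s: backlog = 1
  query t=6s: backlog = 1
  query t=10s: backlog = 1
  query t=14s: backlog = 0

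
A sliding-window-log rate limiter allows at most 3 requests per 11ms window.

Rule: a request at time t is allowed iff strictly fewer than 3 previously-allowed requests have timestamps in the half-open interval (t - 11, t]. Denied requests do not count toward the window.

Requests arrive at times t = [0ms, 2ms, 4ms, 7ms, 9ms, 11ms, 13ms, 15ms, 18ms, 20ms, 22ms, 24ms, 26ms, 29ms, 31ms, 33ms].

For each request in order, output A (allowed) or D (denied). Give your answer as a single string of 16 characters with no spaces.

Tracking allowed requests in the window:
  req#1 t=0ms: ALLOW
  req#2 t=2ms: ALLOW
  req#3 t=4ms: ALLOW
  req#4 t=7ms: DENY
  req#5 t=9ms: DENY
  req#6 t=11ms: ALLOW
  req#7 t=13ms: ALLOW
  req#8 t=15ms: ALLOW
  req#9 t=18ms: DENY
  req#10 t=20ms: DENY
  req#11 t=22ms: ALLOW
  req#12 t=24ms: ALLOW
  req#13 t=26ms: ALLOW
  req#14 t=29ms: DENY
  req#15 t=31ms: DENY
  req#16 t=33ms: ALLOW

Answer: AAADDAAADDAAADDA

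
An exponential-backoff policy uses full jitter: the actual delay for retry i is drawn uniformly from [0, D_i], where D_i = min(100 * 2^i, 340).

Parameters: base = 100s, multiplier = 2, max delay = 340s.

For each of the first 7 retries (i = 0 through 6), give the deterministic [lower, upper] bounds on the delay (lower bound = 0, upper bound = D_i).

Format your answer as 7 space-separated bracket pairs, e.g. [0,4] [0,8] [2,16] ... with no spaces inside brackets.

Answer: [0,100] [0,200] [0,340] [0,340] [0,340] [0,340] [0,340]

Derivation:
Computing bounds per retry:
  i=0: D_i=min(100*2^0,340)=100, bounds=[0,100]
  i=1: D_i=min(100*2^1,340)=200, bounds=[0,200]
  i=2: D_i=min(100*2^2,340)=340, bounds=[0,340]
  i=3: D_i=min(100*2^3,340)=340, bounds=[0,340]
  i=4: D_i=min(100*2^4,340)=340, bounds=[0,340]
  i=5: D_i=min(100*2^5,340)=340, bounds=[0,340]
  i=6: D_i=min(100*2^6,340)=340, bounds=[0,340]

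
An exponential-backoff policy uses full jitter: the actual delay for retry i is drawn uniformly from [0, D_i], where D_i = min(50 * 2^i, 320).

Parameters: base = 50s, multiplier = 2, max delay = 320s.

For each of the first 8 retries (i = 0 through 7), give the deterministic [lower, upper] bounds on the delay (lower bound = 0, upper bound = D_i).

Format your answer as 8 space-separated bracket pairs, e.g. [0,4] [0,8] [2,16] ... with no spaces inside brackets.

Answer: [0,50] [0,100] [0,200] [0,320] [0,320] [0,320] [0,320] [0,320]

Derivation:
Computing bounds per retry:
  i=0: D_i=min(50*2^0,320)=50, bounds=[0,50]
  i=1: D_i=min(50*2^1,320)=100, bounds=[0,100]
  i=2: D_i=min(50*2^2,320)=200, bounds=[0,200]
  i=3: D_i=min(50*2^3,320)=320, bounds=[0,320]
  i=4: D_i=min(50*2^4,320)=320, bounds=[0,320]
  i=5: D_i=min(50*2^5,320)=320, bounds=[0,320]
  i=6: D_i=min(50*2^6,320)=320, bounds=[0,320]
  i=7: D_i=min(50*2^7,320)=320, bounds=[0,320]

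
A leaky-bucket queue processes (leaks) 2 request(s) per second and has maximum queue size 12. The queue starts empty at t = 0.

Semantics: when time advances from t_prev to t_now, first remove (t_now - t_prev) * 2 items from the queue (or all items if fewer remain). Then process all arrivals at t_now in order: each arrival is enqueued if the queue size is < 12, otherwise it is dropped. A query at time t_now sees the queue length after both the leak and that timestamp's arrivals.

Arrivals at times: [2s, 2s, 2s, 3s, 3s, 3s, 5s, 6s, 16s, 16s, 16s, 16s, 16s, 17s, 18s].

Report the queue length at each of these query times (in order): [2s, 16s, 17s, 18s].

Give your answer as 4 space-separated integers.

Queue lengths at query times:
  query t=2s: backlog = 3
  query t=16s: backlog = 5
  query t=17s: backlog = 4
  query t=18s: backlog = 3

Answer: 3 5 4 3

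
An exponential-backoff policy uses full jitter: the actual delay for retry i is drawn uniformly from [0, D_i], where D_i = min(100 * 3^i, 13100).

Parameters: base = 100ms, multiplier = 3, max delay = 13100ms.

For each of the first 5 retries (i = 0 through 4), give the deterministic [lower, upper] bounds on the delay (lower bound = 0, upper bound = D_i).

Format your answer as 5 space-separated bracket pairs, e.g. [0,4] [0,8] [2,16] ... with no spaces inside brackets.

Computing bounds per retry:
  i=0: D_i=min(100*3^0,13100)=100, bounds=[0,100]
  i=1: D_i=min(100*3^1,13100)=300, bounds=[0,300]
  i=2: D_i=min(100*3^2,13100)=900, bounds=[0,900]
  i=3: D_i=min(100*3^3,13100)=2700, bounds=[0,2700]
  i=4: D_i=min(100*3^4,13100)=8100, bounds=[0,8100]

Answer: [0,100] [0,300] [0,900] [0,2700] [0,8100]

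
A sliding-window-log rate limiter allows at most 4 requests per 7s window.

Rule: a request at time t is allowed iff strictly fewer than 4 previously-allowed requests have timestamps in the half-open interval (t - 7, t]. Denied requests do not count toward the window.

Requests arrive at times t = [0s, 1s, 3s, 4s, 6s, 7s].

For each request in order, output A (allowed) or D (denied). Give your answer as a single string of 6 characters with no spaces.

Tracking allowed requests in the window:
  req#1 t=0s: ALLOW
  req#2 t=1s: ALLOW
  req#3 t=3s: ALLOW
  req#4 t=4s: ALLOW
  req#5 t=6s: DENY
  req#6 t=7s: ALLOW

Answer: AAAADA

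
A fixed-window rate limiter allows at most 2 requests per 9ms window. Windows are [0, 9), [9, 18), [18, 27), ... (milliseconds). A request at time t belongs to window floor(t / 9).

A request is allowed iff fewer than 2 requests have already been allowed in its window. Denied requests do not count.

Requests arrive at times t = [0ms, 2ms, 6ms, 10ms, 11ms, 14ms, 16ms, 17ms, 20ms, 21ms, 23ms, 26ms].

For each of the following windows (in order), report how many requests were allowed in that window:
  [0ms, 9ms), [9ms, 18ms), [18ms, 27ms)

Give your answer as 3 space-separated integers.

Answer: 2 2 2

Derivation:
Processing requests:
  req#1 t=0ms (window 0): ALLOW
  req#2 t=2ms (window 0): ALLOW
  req#3 t=6ms (window 0): DENY
  req#4 t=10ms (window 1): ALLOW
  req#5 t=11ms (window 1): ALLOW
  req#6 t=14ms (window 1): DENY
  req#7 t=16ms (window 1): DENY
  req#8 t=17ms (window 1): DENY
  req#9 t=20ms (window 2): ALLOW
  req#10 t=21ms (window 2): ALLOW
  req#11 t=23ms (window 2): DENY
  req#12 t=26ms (window 2): DENY

Allowed counts by window: 2 2 2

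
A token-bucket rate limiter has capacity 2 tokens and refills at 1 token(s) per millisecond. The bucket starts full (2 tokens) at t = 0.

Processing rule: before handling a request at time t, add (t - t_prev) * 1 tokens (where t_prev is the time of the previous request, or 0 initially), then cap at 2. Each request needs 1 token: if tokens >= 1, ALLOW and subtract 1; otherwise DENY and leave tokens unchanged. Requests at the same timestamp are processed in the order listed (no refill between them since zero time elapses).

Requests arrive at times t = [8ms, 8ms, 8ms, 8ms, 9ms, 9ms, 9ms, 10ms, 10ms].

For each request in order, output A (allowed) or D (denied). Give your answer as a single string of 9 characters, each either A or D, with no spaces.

Answer: AADDADDAD

Derivation:
Simulating step by step:
  req#1 t=8ms: ALLOW
  req#2 t=8ms: ALLOW
  req#3 t=8ms: DENY
  req#4 t=8ms: DENY
  req#5 t=9ms: ALLOW
  req#6 t=9ms: DENY
  req#7 t=9ms: DENY
  req#8 t=10ms: ALLOW
  req#9 t=10ms: DENY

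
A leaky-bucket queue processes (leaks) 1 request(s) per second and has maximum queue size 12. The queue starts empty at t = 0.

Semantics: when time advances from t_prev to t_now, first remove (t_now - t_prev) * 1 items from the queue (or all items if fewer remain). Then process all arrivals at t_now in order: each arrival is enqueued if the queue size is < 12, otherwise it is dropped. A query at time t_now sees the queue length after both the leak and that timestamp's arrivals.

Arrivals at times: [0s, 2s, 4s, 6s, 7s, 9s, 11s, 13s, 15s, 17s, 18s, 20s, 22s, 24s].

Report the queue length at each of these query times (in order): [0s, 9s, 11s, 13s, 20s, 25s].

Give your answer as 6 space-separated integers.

Queue lengths at query times:
  query t=0s: backlog = 1
  query t=9s: backlog = 1
  query t=11s: backlog = 1
  query t=13s: backlog = 1
  query t=20s: backlog = 1
  query t=25s: backlog = 0

Answer: 1 1 1 1 1 0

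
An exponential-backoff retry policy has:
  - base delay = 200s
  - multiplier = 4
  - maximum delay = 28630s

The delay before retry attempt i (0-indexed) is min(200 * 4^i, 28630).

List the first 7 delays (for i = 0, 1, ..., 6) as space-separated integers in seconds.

Computing each delay:
  i=0: min(200*4^0, 28630) = 200
  i=1: min(200*4^1, 28630) = 800
  i=2: min(200*4^2, 28630) = 3200
  i=3: min(200*4^3, 28630) = 12800
  i=4: min(200*4^4, 28630) = 28630
  i=5: min(200*4^5, 28630) = 28630
  i=6: min(200*4^6, 28630) = 28630

Answer: 200 800 3200 12800 28630 28630 28630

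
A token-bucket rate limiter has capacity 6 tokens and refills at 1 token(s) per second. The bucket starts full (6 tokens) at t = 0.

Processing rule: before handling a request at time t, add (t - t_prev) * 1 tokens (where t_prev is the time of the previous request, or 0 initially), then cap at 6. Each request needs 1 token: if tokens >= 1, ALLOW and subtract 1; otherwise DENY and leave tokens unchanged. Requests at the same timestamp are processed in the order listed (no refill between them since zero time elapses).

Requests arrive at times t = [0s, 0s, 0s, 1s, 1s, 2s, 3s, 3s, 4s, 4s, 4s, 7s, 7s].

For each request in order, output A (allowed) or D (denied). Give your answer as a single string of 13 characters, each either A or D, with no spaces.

Simulating step by step:
  req#1 t=0s: ALLOW
  req#2 t=0s: ALLOW
  req#3 t=0s: ALLOW
  req#4 t=1s: ALLOW
  req#5 t=1s: ALLOW
  req#6 t=2s: ALLOW
  req#7 t=3s: ALLOW
  req#8 t=3s: ALLOW
  req#9 t=4s: ALLOW
  req#10 t=4s: ALLOW
  req#11 t=4s: DENY
  req#12 t=7s: ALLOW
  req#13 t=7s: ALLOW

Answer: AAAAAAAAAADAA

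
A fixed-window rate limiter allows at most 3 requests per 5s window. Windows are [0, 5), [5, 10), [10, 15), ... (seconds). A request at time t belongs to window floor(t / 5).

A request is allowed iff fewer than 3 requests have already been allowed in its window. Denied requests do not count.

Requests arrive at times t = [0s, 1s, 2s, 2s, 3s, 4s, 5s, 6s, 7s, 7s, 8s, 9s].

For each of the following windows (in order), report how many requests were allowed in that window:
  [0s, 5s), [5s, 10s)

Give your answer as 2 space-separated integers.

Answer: 3 3

Derivation:
Processing requests:
  req#1 t=0s (window 0): ALLOW
  req#2 t=1s (window 0): ALLOW
  req#3 t=2s (window 0): ALLOW
  req#4 t=2s (window 0): DENY
  req#5 t=3s (window 0): DENY
  req#6 t=4s (window 0): DENY
  req#7 t=5s (window 1): ALLOW
  req#8 t=6s (window 1): ALLOW
  req#9 t=7s (window 1): ALLOW
  req#10 t=7s (window 1): DENY
  req#11 t=8s (window 1): DENY
  req#12 t=9s (window 1): DENY

Allowed counts by window: 3 3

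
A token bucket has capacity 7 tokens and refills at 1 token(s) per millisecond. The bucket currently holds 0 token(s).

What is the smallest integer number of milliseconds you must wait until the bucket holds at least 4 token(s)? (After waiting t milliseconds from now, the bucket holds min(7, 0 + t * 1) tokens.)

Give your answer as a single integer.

Need 0 + t * 1 >= 4, so t >= 4/1.
Smallest integer t = ceil(4/1) = 4.

Answer: 4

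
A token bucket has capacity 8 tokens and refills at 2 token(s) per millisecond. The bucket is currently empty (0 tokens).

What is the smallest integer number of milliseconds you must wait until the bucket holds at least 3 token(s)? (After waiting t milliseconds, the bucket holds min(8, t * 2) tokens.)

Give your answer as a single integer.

Need t * 2 >= 3, so t >= 3/2.
Smallest integer t = ceil(3/2) = 2.

Answer: 2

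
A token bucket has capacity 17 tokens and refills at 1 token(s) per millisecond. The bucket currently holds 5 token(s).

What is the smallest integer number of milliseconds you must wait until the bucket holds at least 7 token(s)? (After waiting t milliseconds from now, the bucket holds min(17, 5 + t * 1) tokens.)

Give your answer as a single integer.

Answer: 2

Derivation:
Need 5 + t * 1 >= 7, so t >= 2/1.
Smallest integer t = ceil(2/1) = 2.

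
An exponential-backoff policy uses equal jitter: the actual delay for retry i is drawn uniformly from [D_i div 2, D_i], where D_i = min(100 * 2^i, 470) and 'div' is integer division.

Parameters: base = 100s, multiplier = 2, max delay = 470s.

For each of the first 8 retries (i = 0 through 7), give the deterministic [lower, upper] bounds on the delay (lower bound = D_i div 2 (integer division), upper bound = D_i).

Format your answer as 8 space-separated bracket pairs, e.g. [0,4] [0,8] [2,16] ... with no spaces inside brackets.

Answer: [50,100] [100,200] [200,400] [235,470] [235,470] [235,470] [235,470] [235,470]

Derivation:
Computing bounds per retry:
  i=0: D_i=min(100*2^0,470)=100, bounds=[50,100]
  i=1: D_i=min(100*2^1,470)=200, bounds=[100,200]
  i=2: D_i=min(100*2^2,470)=400, bounds=[200,400]
  i=3: D_i=min(100*2^3,470)=470, bounds=[235,470]
  i=4: D_i=min(100*2^4,470)=470, bounds=[235,470]
  i=5: D_i=min(100*2^5,470)=470, bounds=[235,470]
  i=6: D_i=min(100*2^6,470)=470, bounds=[235,470]
  i=7: D_i=min(100*2^7,470)=470, bounds=[235,470]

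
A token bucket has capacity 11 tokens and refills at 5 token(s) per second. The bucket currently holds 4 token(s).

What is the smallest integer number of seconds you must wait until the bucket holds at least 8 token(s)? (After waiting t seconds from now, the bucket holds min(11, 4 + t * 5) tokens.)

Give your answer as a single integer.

Answer: 1

Derivation:
Need 4 + t * 5 >= 8, so t >= 4/5.
Smallest integer t = ceil(4/5) = 1.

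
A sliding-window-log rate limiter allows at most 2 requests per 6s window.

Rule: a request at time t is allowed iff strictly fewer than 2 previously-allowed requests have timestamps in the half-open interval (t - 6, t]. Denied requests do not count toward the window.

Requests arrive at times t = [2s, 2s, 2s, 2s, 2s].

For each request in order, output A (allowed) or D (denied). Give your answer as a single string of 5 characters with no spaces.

Tracking allowed requests in the window:
  req#1 t=2s: ALLOW
  req#2 t=2s: ALLOW
  req#3 t=2s: DENY
  req#4 t=2s: DENY
  req#5 t=2s: DENY

Answer: AADDD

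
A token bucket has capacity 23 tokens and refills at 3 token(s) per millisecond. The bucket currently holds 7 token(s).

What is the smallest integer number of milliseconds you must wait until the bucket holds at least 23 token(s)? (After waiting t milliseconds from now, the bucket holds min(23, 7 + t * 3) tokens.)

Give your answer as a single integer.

Need 7 + t * 3 >= 23, so t >= 16/3.
Smallest integer t = ceil(16/3) = 6.

Answer: 6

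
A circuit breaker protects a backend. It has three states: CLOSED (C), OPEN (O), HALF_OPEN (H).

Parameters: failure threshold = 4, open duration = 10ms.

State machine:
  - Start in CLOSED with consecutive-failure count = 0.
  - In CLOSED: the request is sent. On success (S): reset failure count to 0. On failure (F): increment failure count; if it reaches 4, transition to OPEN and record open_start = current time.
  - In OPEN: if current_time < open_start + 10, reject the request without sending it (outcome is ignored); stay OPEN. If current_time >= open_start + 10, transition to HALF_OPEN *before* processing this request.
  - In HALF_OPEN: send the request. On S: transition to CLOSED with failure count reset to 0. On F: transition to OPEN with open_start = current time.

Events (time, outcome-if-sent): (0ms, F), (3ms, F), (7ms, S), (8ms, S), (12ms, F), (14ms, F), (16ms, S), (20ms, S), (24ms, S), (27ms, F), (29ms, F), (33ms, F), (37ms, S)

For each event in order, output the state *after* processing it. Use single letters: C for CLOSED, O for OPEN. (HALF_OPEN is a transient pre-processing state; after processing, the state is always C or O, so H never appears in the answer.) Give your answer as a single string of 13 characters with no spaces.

State after each event:
  event#1 t=0ms outcome=F: state=CLOSED
  event#2 t=3ms outcome=F: state=CLOSED
  event#3 t=7ms outcome=S: state=CLOSED
  event#4 t=8ms outcome=S: state=CLOSED
  event#5 t=12ms outcome=F: state=CLOSED
  event#6 t=14ms outcome=F: state=CLOSED
  event#7 t=16ms outcome=S: state=CLOSED
  event#8 t=20ms outcome=S: state=CLOSED
  event#9 t=24ms outcome=S: state=CLOSED
  event#10 t=27ms outcome=F: state=CLOSED
  event#11 t=29ms outcome=F: state=CLOSED
  event#12 t=33ms outcome=F: state=CLOSED
  event#13 t=37ms outcome=S: state=CLOSED

Answer: CCCCCCCCCCCCC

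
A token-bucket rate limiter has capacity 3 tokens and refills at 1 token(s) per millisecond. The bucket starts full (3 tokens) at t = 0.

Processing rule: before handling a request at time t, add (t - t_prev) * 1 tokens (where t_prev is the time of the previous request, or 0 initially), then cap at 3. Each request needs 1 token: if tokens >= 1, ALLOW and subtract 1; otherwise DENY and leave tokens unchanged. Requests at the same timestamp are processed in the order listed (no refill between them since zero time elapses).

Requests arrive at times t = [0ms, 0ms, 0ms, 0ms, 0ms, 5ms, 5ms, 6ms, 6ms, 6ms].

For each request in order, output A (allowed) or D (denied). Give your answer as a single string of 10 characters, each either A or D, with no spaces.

Answer: AAADDAAAAD

Derivation:
Simulating step by step:
  req#1 t=0ms: ALLOW
  req#2 t=0ms: ALLOW
  req#3 t=0ms: ALLOW
  req#4 t=0ms: DENY
  req#5 t=0ms: DENY
  req#6 t=5ms: ALLOW
  req#7 t=5ms: ALLOW
  req#8 t=6ms: ALLOW
  req#9 t=6ms: ALLOW
  req#10 t=6ms: DENY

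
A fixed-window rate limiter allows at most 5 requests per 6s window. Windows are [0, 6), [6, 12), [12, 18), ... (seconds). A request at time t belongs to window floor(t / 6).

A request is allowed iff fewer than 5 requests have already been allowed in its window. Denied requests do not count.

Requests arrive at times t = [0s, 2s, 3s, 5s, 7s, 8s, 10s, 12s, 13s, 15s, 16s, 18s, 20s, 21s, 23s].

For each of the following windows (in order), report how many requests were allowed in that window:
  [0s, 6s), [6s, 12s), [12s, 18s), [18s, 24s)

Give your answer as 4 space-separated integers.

Answer: 4 3 4 4

Derivation:
Processing requests:
  req#1 t=0s (window 0): ALLOW
  req#2 t=2s (window 0): ALLOW
  req#3 t=3s (window 0): ALLOW
  req#4 t=5s (window 0): ALLOW
  req#5 t=7s (window 1): ALLOW
  req#6 t=8s (window 1): ALLOW
  req#7 t=10s (window 1): ALLOW
  req#8 t=12s (window 2): ALLOW
  req#9 t=13s (window 2): ALLOW
  req#10 t=15s (window 2): ALLOW
  req#11 t=16s (window 2): ALLOW
  req#12 t=18s (window 3): ALLOW
  req#13 t=20s (window 3): ALLOW
  req#14 t=21s (window 3): ALLOW
  req#15 t=23s (window 3): ALLOW

Allowed counts by window: 4 3 4 4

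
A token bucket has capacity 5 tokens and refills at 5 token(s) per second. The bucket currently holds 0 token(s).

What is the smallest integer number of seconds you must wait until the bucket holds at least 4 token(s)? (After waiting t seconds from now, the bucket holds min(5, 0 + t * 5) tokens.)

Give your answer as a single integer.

Answer: 1

Derivation:
Need 0 + t * 5 >= 4, so t >= 4/5.
Smallest integer t = ceil(4/5) = 1.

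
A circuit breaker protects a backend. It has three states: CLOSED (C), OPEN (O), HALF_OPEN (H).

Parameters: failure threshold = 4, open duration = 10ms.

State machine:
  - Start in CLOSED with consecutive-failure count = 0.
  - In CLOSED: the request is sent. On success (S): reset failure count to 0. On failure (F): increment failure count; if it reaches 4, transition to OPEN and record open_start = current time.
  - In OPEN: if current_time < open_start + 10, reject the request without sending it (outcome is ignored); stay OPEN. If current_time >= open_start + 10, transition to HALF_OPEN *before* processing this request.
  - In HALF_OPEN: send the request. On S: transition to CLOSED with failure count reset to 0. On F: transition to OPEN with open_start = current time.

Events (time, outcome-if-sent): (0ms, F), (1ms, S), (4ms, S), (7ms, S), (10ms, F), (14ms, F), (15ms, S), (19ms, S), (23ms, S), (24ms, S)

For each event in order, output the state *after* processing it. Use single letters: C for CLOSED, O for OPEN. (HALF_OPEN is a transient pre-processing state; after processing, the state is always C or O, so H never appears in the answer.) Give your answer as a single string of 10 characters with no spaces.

Answer: CCCCCCCCCC

Derivation:
State after each event:
  event#1 t=0ms outcome=F: state=CLOSED
  event#2 t=1ms outcome=S: state=CLOSED
  event#3 t=4ms outcome=S: state=CLOSED
  event#4 t=7ms outcome=S: state=CLOSED
  event#5 t=10ms outcome=F: state=CLOSED
  event#6 t=14ms outcome=F: state=CLOSED
  event#7 t=15ms outcome=S: state=CLOSED
  event#8 t=19ms outcome=S: state=CLOSED
  event#9 t=23ms outcome=S: state=CLOSED
  event#10 t=24ms outcome=S: state=CLOSED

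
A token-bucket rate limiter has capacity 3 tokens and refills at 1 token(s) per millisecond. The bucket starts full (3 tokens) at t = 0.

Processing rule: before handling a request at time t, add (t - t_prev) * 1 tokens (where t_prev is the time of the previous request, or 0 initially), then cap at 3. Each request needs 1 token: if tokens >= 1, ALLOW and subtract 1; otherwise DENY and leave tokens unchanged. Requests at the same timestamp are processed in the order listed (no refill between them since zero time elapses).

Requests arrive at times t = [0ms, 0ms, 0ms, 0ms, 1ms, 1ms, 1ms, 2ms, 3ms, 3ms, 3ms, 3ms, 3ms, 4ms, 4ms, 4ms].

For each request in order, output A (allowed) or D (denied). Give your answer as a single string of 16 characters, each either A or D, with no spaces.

Simulating step by step:
  req#1 t=0ms: ALLOW
  req#2 t=0ms: ALLOW
  req#3 t=0ms: ALLOW
  req#4 t=0ms: DENY
  req#5 t=1ms: ALLOW
  req#6 t=1ms: DENY
  req#7 t=1ms: DENY
  req#8 t=2ms: ALLOW
  req#9 t=3ms: ALLOW
  req#10 t=3ms: DENY
  req#11 t=3ms: DENY
  req#12 t=3ms: DENY
  req#13 t=3ms: DENY
  req#14 t=4ms: ALLOW
  req#15 t=4ms: DENY
  req#16 t=4ms: DENY

Answer: AAADADDAADDDDADD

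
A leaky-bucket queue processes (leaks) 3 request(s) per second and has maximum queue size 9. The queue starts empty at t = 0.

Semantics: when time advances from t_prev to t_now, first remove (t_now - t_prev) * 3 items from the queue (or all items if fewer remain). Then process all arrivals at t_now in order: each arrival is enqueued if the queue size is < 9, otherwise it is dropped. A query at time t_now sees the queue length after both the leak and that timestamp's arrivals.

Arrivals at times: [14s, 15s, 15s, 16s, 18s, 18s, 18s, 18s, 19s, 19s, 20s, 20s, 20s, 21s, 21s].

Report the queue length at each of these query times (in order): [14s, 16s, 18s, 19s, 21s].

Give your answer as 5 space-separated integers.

Queue lengths at query times:
  query t=14s: backlog = 1
  query t=16s: backlog = 1
  query t=18s: backlog = 4
  query t=19s: backlog = 3
  query t=21s: backlog = 2

Answer: 1 1 4 3 2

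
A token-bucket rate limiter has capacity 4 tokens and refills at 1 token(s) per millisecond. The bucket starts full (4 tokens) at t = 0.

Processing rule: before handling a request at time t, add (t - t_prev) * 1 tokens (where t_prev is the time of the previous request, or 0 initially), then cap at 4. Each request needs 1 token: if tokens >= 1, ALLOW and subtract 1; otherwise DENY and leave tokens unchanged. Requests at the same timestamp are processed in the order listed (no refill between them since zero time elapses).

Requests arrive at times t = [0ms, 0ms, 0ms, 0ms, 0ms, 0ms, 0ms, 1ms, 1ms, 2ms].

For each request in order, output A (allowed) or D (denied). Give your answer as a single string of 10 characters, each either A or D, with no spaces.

Answer: AAAADDDADA

Derivation:
Simulating step by step:
  req#1 t=0ms: ALLOW
  req#2 t=0ms: ALLOW
  req#3 t=0ms: ALLOW
  req#4 t=0ms: ALLOW
  req#5 t=0ms: DENY
  req#6 t=0ms: DENY
  req#7 t=0ms: DENY
  req#8 t=1ms: ALLOW
  req#9 t=1ms: DENY
  req#10 t=2ms: ALLOW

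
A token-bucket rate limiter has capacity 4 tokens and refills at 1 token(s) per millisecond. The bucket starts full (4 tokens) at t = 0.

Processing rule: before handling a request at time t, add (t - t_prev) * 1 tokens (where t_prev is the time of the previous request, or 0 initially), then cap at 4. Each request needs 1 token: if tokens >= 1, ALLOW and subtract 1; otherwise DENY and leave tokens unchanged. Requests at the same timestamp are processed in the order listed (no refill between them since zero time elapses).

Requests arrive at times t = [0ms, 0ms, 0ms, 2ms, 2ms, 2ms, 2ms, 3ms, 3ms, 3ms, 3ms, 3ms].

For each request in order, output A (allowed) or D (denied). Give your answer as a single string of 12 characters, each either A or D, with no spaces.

Simulating step by step:
  req#1 t=0ms: ALLOW
  req#2 t=0ms: ALLOW
  req#3 t=0ms: ALLOW
  req#4 t=2ms: ALLOW
  req#5 t=2ms: ALLOW
  req#6 t=2ms: ALLOW
  req#7 t=2ms: DENY
  req#8 t=3ms: ALLOW
  req#9 t=3ms: DENY
  req#10 t=3ms: DENY
  req#11 t=3ms: DENY
  req#12 t=3ms: DENY

Answer: AAAAAADADDDD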